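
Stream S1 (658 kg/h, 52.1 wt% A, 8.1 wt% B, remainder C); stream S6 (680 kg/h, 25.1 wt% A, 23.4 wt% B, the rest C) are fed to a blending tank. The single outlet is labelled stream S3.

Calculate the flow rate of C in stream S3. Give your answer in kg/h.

C out = C in = 658×0.398 + 680×0.515 = 612.08 kg/h.

612.1 kg/h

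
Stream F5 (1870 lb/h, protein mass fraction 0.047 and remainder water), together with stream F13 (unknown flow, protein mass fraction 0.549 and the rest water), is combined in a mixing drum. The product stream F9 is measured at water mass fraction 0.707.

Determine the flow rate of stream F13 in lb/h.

1797 lb/h

Let F13 be the unknown flow. Total out = 1870 + F13.
water balance: 1782.1 + 0.451·F13 = 0.707·(1870 + F13)
(0.451 − 0.707)·F13 = 0.707×1870 − 1782.1 = -460.02
F13 = -460.02 / -0.256 = 1797 lb/h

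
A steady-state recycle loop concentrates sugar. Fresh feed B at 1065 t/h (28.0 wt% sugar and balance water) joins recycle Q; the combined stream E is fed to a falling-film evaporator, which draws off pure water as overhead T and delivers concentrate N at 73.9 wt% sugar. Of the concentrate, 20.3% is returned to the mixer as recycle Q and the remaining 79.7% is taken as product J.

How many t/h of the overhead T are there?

661.5 t/h

Overall sugar balance (none leaves overhead): sugar in fresh feed = sugar in product, i.e. 1065×0.280 = (1−0.203)·N·0.739.
N = 298.2/(0.739×0.797) = 506.3 t/h.
Recycle Q = 0.203×506.3 = 102.78 t/h.
Combined feed E = 1065 + 102.78 = 1167.8 t/h.
Overhead T = E − N = 1167.8 − 506.3 = 661.48 t/h.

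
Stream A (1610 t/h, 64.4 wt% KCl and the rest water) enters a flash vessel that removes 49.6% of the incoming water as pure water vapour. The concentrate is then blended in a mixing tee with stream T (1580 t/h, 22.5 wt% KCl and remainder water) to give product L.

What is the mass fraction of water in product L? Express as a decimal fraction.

Vapour removed = 0.496×0.356×1610 = 284.29 t/h; concentrate = 1325.7 t/h.
water reaching the mixer = 288.87 (from concentrate) + 1580×0.775 = 1513.4 t/h.
Product flow = 1325.7 + 1580 = 2905.7 t/h; water fraction = 0.521.

0.521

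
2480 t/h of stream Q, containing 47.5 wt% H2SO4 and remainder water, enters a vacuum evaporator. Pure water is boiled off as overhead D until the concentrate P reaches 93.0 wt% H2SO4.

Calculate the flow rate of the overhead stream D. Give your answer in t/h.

1213 t/h

H2SO4 is conserved: 2480×0.475 = 1178 t/h all reports to the concentrate.
Concentrate = 1178/(target fraction) = 1266.7 t/h.
Overhead = 2480 − 1266.7 = 1213.3 t/h.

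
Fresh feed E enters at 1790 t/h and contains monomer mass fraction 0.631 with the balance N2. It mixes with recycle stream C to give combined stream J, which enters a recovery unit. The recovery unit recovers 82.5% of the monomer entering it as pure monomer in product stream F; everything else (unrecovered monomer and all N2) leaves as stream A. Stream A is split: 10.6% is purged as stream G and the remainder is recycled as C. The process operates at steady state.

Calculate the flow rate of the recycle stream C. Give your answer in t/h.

5780 t/h

N2 enters only via E and leaves only via the purge: 1790×0.369 = 0.106×(N2 in A), and the recovery unit passes all N2, so N2 in J = N2 in A = 6231.2 t/h.
monomer in J: m_A = 1790×0.631 + (1−0.106)·(1−0.825)·m_A, so m_A = 1129.5/0.8436 = 1339 t/h.
A = (1−0.825)×1339 + 6231.2 = 6465.5 t/h.
Recycle C = (1−0.106)×6465.5 = 5780.2 t/h.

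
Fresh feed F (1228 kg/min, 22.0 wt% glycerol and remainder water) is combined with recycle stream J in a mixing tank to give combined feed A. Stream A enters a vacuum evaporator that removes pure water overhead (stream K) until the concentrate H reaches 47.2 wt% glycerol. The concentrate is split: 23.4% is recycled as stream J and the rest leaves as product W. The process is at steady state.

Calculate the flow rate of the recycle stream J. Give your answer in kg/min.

174.9 kg/min

Overall glycerol balance (none leaves overhead): glycerol in fresh feed = glycerol in product, i.e. 1228×0.220 = (1−0.234)·H·0.472.
H = 270.16/(0.472×0.766) = 747.22 kg/min.
Recycle J = 0.234×747.22 = 174.85 kg/min.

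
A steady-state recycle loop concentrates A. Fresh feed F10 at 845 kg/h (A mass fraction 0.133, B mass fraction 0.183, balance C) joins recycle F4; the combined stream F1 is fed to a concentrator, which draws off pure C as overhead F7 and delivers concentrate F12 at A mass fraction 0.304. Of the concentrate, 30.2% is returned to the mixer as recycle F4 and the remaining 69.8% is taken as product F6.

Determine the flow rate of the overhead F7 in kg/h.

Overall A balance (none leaves overhead): A in fresh feed = A in product, i.e. 845×0.133 = (1−0.302)·F12·0.304.
F12 = 112.39/(0.304×0.698) = 529.64 kg/h.
Recycle F4 = 0.302×529.64 = 159.95 kg/h.
Combined feed F1 = 845 + 159.95 = 1005 kg/h.
Overhead F7 = F1 − F12 = 1005 − 529.64 = 475.31 kg/h.

475.3 kg/h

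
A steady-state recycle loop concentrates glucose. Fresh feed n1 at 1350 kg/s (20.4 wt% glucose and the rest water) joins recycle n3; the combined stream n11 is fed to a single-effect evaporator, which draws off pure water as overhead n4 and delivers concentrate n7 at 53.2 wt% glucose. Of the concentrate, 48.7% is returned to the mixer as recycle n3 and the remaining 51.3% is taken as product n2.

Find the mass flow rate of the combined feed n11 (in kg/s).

1841 kg/s

Overall glucose balance (none leaves overhead): glucose in fresh feed = glucose in product, i.e. 1350×0.204 = (1−0.487)·n7·0.532.
n7 = 275.4/(0.532×0.513) = 1009.1 kg/s.
Recycle n3 = 0.487×1009.1 = 491.43 kg/s.
Combined feed n11 = 1350 + 491.43 = 1841.4 kg/s.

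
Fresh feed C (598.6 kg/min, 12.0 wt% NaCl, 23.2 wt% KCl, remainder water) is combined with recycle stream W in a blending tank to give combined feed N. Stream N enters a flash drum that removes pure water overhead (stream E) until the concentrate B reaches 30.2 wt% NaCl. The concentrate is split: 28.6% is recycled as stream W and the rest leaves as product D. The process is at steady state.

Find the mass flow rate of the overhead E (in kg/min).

Overall NaCl balance (none leaves overhead): NaCl in fresh feed = NaCl in product, i.e. 598.6×0.120 = (1−0.286)·B·0.302.
B = 71.832/(0.302×0.714) = 333.13 kg/min.
Recycle W = 0.286×333.13 = 95.275 kg/min.
Combined feed N = 598.6 + 95.275 = 693.87 kg/min.
Overhead E = N − B = 693.87 − 333.13 = 360.75 kg/min.

360.7 kg/min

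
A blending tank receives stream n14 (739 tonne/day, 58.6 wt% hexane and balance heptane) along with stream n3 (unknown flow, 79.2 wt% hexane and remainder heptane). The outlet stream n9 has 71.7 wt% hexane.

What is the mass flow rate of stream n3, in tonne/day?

1291 tonne/day

Let n3 be the unknown flow. Total out = 739 + n3.
hexane balance: 433.05 + 0.792·n3 = 0.717·(739 + n3)
(0.792 − 0.717)·n3 = 0.717×739 − 433.05 = 96.809
n3 = 96.809 / 0.075 = 1290.8 tonne/day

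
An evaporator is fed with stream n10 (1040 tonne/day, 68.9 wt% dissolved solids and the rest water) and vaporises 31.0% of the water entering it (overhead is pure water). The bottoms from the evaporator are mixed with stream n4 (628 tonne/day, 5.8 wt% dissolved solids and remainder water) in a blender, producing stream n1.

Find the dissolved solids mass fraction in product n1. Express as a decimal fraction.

Vapour removed = 0.310×0.311×1040 = 100.27 tonne/day; concentrate = 939.73 tonne/day.
dissolved solids reaching the mixer = 716.56 (from concentrate) + 628×0.058 = 752.98 tonne/day.
Product flow = 939.73 + 628 = 1567.7 tonne/day; dissolved solids fraction = 0.4803.

0.4803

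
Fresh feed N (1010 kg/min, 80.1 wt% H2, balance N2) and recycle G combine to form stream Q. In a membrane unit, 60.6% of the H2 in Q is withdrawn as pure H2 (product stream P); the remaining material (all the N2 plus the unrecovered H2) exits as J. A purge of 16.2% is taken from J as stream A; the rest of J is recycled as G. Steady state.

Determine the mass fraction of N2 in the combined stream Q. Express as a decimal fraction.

0.507

N2 enters only via N and leaves only via the purge: 1010×0.199 = 0.162×(N2 in J), and the membrane unit passes all N2, so N2 in Q = N2 in J = 1240.7 kg/min.
H2 in Q: m_A = 1010×0.801 + (1−0.162)·(1−0.606)·m_A, so m_A = 809.01/0.6698 = 1207.8 kg/min.
Q = 1207.8 + 1240.7 = 2448.5 kg/min.
N2 fraction in Q = 1240.7/2448.5 = 0.507.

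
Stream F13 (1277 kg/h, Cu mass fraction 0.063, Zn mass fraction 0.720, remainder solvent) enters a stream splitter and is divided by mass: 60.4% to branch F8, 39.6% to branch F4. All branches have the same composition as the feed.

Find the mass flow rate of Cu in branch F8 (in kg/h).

Branch F8 total = 0.604×1277 = 771.31 kg/h.
Cu in F8 = 0.063×771.31 = 48.592 kg/h.

48.59 kg/h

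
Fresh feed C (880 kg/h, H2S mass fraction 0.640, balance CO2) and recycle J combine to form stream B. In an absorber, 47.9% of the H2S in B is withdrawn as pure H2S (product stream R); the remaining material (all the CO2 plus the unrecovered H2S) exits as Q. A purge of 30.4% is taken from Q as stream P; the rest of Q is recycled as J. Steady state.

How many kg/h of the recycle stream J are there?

CO2 enters only via C and leaves only via the purge: 880×0.360 = 0.304×(CO2 in Q), and the absorber passes all CO2, so CO2 in B = CO2 in Q = 1042.1 kg/h.
H2S in B: m_A = 880×0.640 + (1−0.304)·(1−0.479)·m_A, so m_A = 563.2/0.6374 = 883.61 kg/h.
Q = (1−0.479)×883.61 + 1042.1 = 1502.5 kg/h.
Recycle J = (1−0.304)×1502.5 = 1045.7 kg/h.

1046 kg/h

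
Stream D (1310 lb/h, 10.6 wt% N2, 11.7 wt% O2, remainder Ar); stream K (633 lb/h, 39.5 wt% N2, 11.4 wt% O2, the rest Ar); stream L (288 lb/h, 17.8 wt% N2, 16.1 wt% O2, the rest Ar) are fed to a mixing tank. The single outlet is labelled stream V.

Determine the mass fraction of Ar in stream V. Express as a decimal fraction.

0.6809

Total flow out = 1310 + 633 + 288 = 2231 lb/h.
Ar in = 1310×0.777 + 633×0.491 + 288×0.661 = 1519 lb/h.
Ar mass fraction in V = 1519/2231 = 0.6809.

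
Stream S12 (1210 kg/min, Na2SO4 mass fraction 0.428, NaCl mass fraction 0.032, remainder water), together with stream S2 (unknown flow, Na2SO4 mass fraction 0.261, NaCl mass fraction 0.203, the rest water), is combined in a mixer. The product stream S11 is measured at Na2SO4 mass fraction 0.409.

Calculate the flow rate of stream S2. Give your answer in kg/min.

155.3 kg/min

Let S2 be the unknown flow. Total out = 1210 + S2.
Na2SO4 balance: 517.88 + 0.261·S2 = 0.409·(1210 + S2)
(0.261 − 0.409)·S2 = 0.409×1210 − 517.88 = -22.99
S2 = -22.99 / -0.148 = 155.34 kg/min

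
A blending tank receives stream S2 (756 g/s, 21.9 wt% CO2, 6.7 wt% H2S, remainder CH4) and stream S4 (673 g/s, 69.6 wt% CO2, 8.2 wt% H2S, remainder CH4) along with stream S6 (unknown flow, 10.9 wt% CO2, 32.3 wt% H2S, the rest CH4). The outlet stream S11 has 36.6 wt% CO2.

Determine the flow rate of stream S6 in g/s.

431.7 g/s

Let S6 be the unknown flow. Total out = 1429 + S6.
CO2 balance: 633.97 + 0.109·S6 = 0.366·(1429 + S6)
(0.109 − 0.366)·S6 = 0.366×1429 − 633.97 = -110.96
S6 = -110.96 / -0.257 = 431.74 g/s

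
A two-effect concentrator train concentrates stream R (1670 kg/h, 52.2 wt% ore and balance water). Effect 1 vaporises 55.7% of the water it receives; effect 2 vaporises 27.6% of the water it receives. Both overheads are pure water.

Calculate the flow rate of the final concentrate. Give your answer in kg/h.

1128 kg/h

water in feed = 1670×0.478 = 798.26 kg/h.
After stage 1: water left = (1−0.557)×798.26 = 353.63; stream total = 1225.4 kg/h.
After stage 2: water left = (1−0.276)×353.63 = 256.03; final concentrate = 1127.8 kg/h.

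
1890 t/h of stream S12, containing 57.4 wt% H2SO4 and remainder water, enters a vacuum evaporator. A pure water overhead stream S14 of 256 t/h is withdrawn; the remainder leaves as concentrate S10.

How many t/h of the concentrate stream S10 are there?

Concentrate = 1890 − 256 = 1634 t/h.

1634 t/h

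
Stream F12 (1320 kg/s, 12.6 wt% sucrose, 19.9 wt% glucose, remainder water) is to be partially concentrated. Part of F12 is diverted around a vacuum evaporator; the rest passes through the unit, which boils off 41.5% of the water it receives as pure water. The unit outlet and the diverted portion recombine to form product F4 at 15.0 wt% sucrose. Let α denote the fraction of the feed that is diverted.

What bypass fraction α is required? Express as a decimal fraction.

All 1320×0.126 = 166.32 kg/s of sucrose reaches F4, so F4 = 166.32/0.150 = 1108.8 kg/s and vapour = 211.2 kg/s.
The evaporator receives (1−α)·1320 of feed at 0.675 water and removes 0.415 of that water:
0.415×0.675×(1−α)×1320 = 211.2
(1−α) = 211.2/369.77 = 0.5712;  α = 0.4288.

0.429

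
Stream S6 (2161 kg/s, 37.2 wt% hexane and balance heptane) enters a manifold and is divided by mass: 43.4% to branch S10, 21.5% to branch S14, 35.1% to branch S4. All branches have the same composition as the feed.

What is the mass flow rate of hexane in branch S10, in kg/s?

Branch S10 total = 0.434×2161 = 937.87 kg/s.
hexane in S10 = 0.372×937.87 = 348.89 kg/s.

348.9 kg/s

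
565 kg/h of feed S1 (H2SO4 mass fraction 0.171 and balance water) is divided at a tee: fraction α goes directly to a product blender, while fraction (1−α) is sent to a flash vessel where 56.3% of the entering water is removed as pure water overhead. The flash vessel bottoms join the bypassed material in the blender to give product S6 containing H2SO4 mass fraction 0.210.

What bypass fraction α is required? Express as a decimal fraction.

All 565×0.171 = 96.615 kg/h of H2SO4 reaches S6, so S6 = 96.615/0.210 = 460.07 kg/h and vapour = 104.93 kg/h.
The evaporator receives (1−α)·565 of feed at 0.829 water and removes 0.563 of that water:
0.563×0.829×(1−α)×565 = 104.93
(1−α) = 104.93/263.7 = 0.3979;  α = 0.6021.

0.602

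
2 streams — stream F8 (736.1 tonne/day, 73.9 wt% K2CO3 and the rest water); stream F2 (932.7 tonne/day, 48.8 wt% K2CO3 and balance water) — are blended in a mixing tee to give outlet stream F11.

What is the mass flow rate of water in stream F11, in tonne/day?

water out = water in = 736.1×0.261 + 932.7×0.512 = 669.66 tonne/day.

669.7 tonne/day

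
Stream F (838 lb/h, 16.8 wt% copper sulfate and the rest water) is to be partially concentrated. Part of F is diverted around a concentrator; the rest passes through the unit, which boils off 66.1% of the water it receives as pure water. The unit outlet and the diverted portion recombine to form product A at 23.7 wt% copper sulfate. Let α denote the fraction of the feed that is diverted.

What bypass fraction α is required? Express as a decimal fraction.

All 838×0.168 = 140.78 lb/h of copper sulfate reaches A, so A = 140.78/0.237 = 594.03 lb/h and vapour = 243.97 lb/h.
The evaporator receives (1−α)·838 of feed at 0.832 water and removes 0.661 of that water:
0.661×0.832×(1−α)×838 = 243.97
(1−α) = 243.97/460.86 = 0.5294;  α = 0.4706.

0.471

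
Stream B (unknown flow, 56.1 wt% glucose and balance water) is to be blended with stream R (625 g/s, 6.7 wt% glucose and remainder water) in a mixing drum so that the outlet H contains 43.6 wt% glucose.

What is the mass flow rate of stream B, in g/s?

Let B be the unknown flow. Total out = 625 + B.
glucose balance: 41.875 + 0.561·B = 0.436·(625 + B)
(0.561 − 0.436)·B = 0.436×625 − 41.875 = 230.62
B = 230.62 / 0.125 = 1845 g/s

1845 g/s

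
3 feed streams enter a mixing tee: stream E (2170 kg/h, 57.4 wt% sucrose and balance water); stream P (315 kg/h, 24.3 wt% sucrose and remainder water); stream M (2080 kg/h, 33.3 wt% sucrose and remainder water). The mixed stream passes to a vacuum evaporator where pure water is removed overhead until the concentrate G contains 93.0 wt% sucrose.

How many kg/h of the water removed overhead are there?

sucrose entering = 2170×0.574 + 315×0.243 + 2080×0.333 = 2014.8 kg/h.
All sucrose reports to G, so G = 2014.8/0.930 = 2166.4 kg/h.
Total feed = 4565 kg/h; overhead = 4565 − 2166.4 = 2398.6 kg/h.

2399 kg/h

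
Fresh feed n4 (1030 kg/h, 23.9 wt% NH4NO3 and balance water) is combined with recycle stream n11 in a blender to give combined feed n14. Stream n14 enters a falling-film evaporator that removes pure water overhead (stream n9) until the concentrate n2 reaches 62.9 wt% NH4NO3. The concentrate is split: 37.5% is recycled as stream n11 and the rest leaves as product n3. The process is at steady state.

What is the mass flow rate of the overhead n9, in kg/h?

638.6 kg/h

Overall NH4NO3 balance (none leaves overhead): NH4NO3 in fresh feed = NH4NO3 in product, i.e. 1030×0.239 = (1−0.375)·n2·0.629.
n2 = 246.17/(0.629×0.625) = 626.19 kg/h.
Recycle n11 = 0.375×626.19 = 234.82 kg/h.
Combined feed n14 = 1030 + 234.82 = 1264.8 kg/h.
Overhead n9 = n14 − n2 = 1264.8 − 626.19 = 638.63 kg/h.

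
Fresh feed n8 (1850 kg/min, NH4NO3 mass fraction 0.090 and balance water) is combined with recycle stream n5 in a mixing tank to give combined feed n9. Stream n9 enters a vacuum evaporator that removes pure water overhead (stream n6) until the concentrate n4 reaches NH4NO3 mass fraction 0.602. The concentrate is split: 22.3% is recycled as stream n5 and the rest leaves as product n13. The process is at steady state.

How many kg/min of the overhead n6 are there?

Overall NH4NO3 balance (none leaves overhead): NH4NO3 in fresh feed = NH4NO3 in product, i.e. 1850×0.090 = (1−0.223)·n4·0.602.
n4 = 166.5/(0.602×0.777) = 355.96 kg/min.
Recycle n5 = 0.223×355.96 = 79.378 kg/min.
Combined feed n9 = 1850 + 79.378 = 1929.4 kg/min.
Overhead n6 = n9 − n4 = 1929.4 − 355.96 = 1573.4 kg/min.

1573 kg/min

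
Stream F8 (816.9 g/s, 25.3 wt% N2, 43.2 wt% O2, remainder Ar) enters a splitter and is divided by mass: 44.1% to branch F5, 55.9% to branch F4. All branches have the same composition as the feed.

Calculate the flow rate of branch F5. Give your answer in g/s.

Branch F5 flow = 0.441×816.9 = 360.25 g/s.

360.3 g/s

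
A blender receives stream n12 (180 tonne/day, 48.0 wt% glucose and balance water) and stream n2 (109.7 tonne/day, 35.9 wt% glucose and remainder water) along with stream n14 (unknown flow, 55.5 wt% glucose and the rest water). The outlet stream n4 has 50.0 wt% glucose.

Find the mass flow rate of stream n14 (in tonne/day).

346.7 tonne/day

Let n14 be the unknown flow. Total out = 289.7 + n14.
glucose balance: 125.78 + 0.555·n14 = 0.500·(289.7 + n14)
(0.555 − 0.500)·n14 = 0.500×289.7 − 125.78 = 19.068
n14 = 19.068 / 0.055 = 346.69 tonne/day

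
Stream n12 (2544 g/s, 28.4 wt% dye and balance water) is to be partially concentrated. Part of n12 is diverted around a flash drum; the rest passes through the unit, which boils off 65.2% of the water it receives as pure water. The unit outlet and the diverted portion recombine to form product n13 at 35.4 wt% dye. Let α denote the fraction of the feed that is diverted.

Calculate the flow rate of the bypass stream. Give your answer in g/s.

1466 g/s

All 2544×0.284 = 722.5 g/s of dye reaches n13, so n13 = 722.5/0.354 = 2040.9 g/s and vapour = 503.05 g/s.
The evaporator receives (1−α)·2544 of feed at 0.716 water and removes 0.652 of that water:
0.652×0.716×(1−α)×2544 = 503.05
(1−α) = 503.05/1187.6 = 0.4236;  α = 0.5764.
Bypass flow = 0.5764×2544 = 1466.4 g/s.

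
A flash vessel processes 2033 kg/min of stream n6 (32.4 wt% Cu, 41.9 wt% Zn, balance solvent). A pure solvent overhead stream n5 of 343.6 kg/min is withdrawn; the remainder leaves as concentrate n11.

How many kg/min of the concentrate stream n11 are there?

Concentrate = 2033 − 343.6 = 1689.4 kg/min.

1689 kg/min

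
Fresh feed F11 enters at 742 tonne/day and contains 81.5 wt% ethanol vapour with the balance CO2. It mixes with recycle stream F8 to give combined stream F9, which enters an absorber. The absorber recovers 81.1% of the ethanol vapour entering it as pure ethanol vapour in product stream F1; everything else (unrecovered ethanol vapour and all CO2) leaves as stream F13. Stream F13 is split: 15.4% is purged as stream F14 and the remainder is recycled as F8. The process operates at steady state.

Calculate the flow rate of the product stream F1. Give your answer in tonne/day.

583.8 tonne/day

ethanol vapour in F9: m_A = 742×0.815 + (1−0.154)·(1−0.811)·m_A, so m_A = 604.73/0.8401 = 719.83 tonne/day.
Product F1 = 0.811×719.83 = 583.78 tonne/day.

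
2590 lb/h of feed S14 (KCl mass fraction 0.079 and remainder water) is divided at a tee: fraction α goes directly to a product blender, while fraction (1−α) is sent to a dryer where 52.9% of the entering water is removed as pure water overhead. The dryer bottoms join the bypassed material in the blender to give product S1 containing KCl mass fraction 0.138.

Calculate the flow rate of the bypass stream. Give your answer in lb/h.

All 2590×0.079 = 204.61 lb/h of KCl reaches S1, so S1 = 204.61/0.138 = 1482.7 lb/h and vapour = 1107.3 lb/h.
The evaporator receives (1−α)·2590 of feed at 0.921 water and removes 0.529 of that water:
0.529×0.921×(1−α)×2590 = 1107.3
(1−α) = 1107.3/1261.9 = 0.8775;  α = 0.1225.
Bypass flow = 0.1225×2590 = 317.22 lb/h.

317.2 lb/h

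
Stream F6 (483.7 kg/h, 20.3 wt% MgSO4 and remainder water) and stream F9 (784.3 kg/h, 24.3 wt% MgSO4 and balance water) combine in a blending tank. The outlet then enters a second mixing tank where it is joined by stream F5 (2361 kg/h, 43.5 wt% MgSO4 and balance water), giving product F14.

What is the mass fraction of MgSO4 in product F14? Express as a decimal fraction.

0.363

Overall, product flow = 3629 kg/h.
MgSO4 in = 483.7×0.203 + 784.3×0.243 + 2361×0.435 = 1315.8 kg/h.
MgSO4 fraction in F14 = 0.363.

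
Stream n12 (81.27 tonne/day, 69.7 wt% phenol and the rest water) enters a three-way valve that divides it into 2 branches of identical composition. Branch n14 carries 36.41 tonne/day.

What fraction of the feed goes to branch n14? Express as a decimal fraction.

0.448

Fraction to n14 = 36.41/81.27 = 0.4480.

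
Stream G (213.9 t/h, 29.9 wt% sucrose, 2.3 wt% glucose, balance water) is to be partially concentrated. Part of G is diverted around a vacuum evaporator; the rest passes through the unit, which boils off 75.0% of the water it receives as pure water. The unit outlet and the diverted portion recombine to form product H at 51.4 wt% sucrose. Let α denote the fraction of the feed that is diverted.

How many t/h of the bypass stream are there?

37.95 t/h

All 213.9×0.299 = 63.956 t/h of sucrose reaches H, so H = 63.956/0.514 = 124.43 t/h and vapour = 89.472 t/h.
The evaporator receives (1−α)·213.9 of feed at 0.678 water and removes 0.750 of that water:
0.750×0.678×(1−α)×213.9 = 89.472
(1−α) = 89.472/108.77 = 0.8226;  α = 0.1774.
Bypass flow = 0.1774×213.9 = 37.948 t/h.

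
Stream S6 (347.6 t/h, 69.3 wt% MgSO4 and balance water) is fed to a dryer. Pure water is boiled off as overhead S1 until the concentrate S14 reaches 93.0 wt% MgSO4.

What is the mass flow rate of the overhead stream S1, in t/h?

88.58 t/h

MgSO4 is conserved: 347.6×0.693 = 240.89 t/h all reports to the concentrate.
Concentrate = 240.89/(target fraction) = 259.02 t/h.
Overhead = 347.6 − 259.02 = 88.582 t/h.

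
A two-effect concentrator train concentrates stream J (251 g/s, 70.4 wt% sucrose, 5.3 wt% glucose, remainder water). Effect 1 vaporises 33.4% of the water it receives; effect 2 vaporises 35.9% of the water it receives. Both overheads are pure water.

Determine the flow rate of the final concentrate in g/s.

216 g/s

water in feed = 251×0.243 = 60.993 g/s.
After stage 1: water left = (1−0.334)×60.993 = 40.621; stream total = 230.63 g/s.
After stage 2: water left = (1−0.359)×40.621 = 26.038; final concentrate = 216.05 g/s.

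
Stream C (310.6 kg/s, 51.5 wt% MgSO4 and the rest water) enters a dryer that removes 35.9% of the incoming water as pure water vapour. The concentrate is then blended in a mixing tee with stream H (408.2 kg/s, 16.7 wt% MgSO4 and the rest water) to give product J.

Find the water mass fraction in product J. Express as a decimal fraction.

0.6568

Vapour removed = 0.359×0.485×310.6 = 54.08 kg/s; concentrate = 256.52 kg/s.
water reaching the mixer = 96.561 (from concentrate) + 408.2×0.833 = 436.59 kg/s.
Product flow = 256.52 + 408.2 = 664.72 kg/s; water fraction = 0.6568.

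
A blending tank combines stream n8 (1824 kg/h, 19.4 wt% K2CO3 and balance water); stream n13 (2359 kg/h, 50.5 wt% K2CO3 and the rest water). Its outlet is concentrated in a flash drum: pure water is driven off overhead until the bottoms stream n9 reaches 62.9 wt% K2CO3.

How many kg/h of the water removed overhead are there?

K2CO3 entering = 1824×0.194 + 2359×0.505 = 1545.2 kg/h.
All K2CO3 reports to n9, so n9 = 1545.2/0.629 = 2456.5 kg/h.
Total feed = 4183 kg/h; overhead = 4183 − 2456.5 = 1726.5 kg/h.

1726 kg/h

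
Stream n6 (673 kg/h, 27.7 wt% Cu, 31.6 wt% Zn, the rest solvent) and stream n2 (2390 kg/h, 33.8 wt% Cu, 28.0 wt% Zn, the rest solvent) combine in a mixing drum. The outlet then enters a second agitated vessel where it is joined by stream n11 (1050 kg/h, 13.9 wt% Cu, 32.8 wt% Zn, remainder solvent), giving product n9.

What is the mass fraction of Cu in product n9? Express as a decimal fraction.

0.2772

Overall, product flow = 4113 kg/h.
Cu in = 673×0.277 + 2390×0.338 + 1050×0.139 = 1140.2 kg/h.
Cu fraction in n9 = 0.2772.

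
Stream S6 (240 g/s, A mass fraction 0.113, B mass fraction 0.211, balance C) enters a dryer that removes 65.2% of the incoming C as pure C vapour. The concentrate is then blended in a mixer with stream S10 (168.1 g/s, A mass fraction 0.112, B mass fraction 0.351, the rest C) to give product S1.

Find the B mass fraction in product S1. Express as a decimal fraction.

Vapour removed = 0.652×0.676×240 = 105.78 g/s; concentrate = 134.22 g/s.
B reaching the mixer = 50.64 (from concentrate) + 168.1×0.351 = 109.64 g/s.
Product flow = 134.22 + 168.1 = 302.32 g/s; B fraction = 0.363.

0.363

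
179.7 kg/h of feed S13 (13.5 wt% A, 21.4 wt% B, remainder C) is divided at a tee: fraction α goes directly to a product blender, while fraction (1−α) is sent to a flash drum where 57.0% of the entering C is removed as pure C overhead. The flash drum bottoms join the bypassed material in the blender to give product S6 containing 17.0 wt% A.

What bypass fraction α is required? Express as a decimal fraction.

0.445

All 179.7×0.135 = 24.259 kg/h of A reaches S6, so S6 = 24.259/0.170 = 142.7 kg/h and vapour = 36.997 kg/h.
The evaporator receives (1−α)·179.7 of feed at 0.651 C and removes 0.570 of that C:
0.570×0.651×(1−α)×179.7 = 36.997
(1−α) = 36.997/66.681 = 0.5548;  α = 0.4452.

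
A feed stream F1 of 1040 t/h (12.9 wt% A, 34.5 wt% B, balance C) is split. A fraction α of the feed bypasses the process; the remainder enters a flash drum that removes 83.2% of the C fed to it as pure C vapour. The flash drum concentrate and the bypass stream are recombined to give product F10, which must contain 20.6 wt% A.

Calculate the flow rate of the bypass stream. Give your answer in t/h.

All 1040×0.129 = 134.16 t/h of A reaches F10, so F10 = 134.16/0.206 = 651.26 t/h and vapour = 388.74 t/h.
The evaporator receives (1−α)·1040 of feed at 0.526 C and removes 0.832 of that C:
0.832×0.526×(1−α)×1040 = 388.74
(1−α) = 388.74/455.14 = 0.8541;  α = 0.1459.
Bypass flow = 0.1459×1040 = 151.72 t/h.

151.7 t/h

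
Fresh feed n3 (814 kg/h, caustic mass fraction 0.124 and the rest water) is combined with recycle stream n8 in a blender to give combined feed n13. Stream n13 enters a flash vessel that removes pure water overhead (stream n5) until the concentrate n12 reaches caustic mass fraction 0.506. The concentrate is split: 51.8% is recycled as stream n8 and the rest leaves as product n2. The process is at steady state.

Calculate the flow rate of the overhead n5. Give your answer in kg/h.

614.5 kg/h

Overall caustic balance (none leaves overhead): caustic in fresh feed = caustic in product, i.e. 814×0.124 = (1−0.518)·n12·0.506.
n12 = 100.94/(0.506×0.482) = 413.86 kg/h.
Recycle n8 = 0.518×413.86 = 214.38 kg/h.
Combined feed n13 = 814 + 214.38 = 1028.4 kg/h.
Overhead n5 = n13 − n12 = 1028.4 − 413.86 = 614.52 kg/h.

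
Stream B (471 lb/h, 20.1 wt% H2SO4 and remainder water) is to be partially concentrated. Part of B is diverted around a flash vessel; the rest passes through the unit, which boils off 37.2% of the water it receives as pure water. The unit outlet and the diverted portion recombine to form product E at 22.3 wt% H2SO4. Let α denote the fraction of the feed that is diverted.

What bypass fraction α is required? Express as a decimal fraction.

All 471×0.201 = 94.671 lb/h of H2SO4 reaches E, so E = 94.671/0.223 = 424.53 lb/h and vapour = 46.466 lb/h.
The evaporator receives (1−α)·471 of feed at 0.799 water and removes 0.372 of that water:
0.372×0.799×(1−α)×471 = 46.466
(1−α) = 46.466/139.99 = 0.3319;  α = 0.6681.

0.668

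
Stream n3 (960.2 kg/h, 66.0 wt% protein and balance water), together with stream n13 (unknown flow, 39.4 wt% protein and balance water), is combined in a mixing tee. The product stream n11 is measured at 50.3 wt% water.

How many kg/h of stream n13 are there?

Let n13 be the unknown flow. Total out = 960.2 + n13.
water balance: 326.47 + 0.606·n13 = 0.503·(960.2 + n13)
(0.606 − 0.503)·n13 = 0.503×960.2 − 326.47 = 156.51
n13 = 156.51 / 0.103 = 1519.5 kg/h

1520 kg/h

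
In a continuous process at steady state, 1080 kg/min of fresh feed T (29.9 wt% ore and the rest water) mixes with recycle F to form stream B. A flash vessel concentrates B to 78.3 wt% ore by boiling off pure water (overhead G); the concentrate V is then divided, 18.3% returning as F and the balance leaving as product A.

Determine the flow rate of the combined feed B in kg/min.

1172 kg/min

Overall ore balance (none leaves overhead): ore in fresh feed = ore in product, i.e. 1080×0.299 = (1−0.183)·V·0.783.
V = 322.92/(0.783×0.817) = 504.79 kg/min.
Recycle F = 0.183×504.79 = 92.377 kg/min.
Combined feed B = 1080 + 92.377 = 1172.4 kg/min.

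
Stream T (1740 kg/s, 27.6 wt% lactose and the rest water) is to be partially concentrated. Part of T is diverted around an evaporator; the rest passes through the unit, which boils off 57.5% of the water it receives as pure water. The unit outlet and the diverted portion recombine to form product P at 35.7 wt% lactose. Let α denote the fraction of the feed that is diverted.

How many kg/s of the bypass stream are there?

791.7 kg/s

All 1740×0.276 = 480.24 kg/s of lactose reaches P, so P = 480.24/0.357 = 1345.2 kg/s and vapour = 394.79 kg/s.
The evaporator receives (1−α)·1740 of feed at 0.724 water and removes 0.575 of that water:
0.575×0.724×(1−α)×1740 = 394.79
(1−α) = 394.79/724.36 = 0.5450;  α = 0.4550.
Bypass flow = 0.4550×1740 = 791.67 kg/s.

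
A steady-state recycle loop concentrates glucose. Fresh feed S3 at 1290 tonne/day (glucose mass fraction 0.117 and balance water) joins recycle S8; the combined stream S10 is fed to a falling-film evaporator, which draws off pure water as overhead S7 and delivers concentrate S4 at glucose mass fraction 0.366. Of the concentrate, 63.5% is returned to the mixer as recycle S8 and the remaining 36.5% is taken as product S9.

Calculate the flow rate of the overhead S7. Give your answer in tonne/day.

877.6 tonne/day

Overall glucose balance (none leaves overhead): glucose in fresh feed = glucose in product, i.e. 1290×0.117 = (1−0.635)·S4·0.366.
S4 = 150.93/(0.366×0.365) = 1129.8 tonne/day.
Recycle S8 = 0.635×1129.8 = 717.42 tonne/day.
Combined feed S10 = 1290 + 717.42 = 2007.4 tonne/day.
Overhead S7 = S10 − S4 = 2007.4 − 1129.8 = 877.62 tonne/day.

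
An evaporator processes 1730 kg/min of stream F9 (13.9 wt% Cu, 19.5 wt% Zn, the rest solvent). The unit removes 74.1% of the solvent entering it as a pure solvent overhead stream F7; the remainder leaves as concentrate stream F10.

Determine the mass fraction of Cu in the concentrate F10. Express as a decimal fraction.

Cu is not removed: 1730×0.139 = 240.47 kg/min of Cu enters F10.
solvent entering = 1730×0.666 = 1152.2 kg/min; overhead removed = 0.741×1152.2 = 853.77 kg/min.
Concentrate = 1730 − 853.77 = 876.23 kg/min.
Mass fraction = 240.47/876.23 = 0.274.

0.274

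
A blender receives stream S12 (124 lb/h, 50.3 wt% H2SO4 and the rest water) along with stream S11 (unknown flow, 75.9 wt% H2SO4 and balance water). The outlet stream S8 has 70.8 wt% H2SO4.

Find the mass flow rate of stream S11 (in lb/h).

Let S11 be the unknown flow. Total out = 124 + S11.
H2SO4 balance: 62.372 + 0.759·S11 = 0.708·(124 + S11)
(0.759 − 0.708)·S11 = 0.708×124 − 62.372 = 25.42
S11 = 25.42 / 0.051 = 498.43 lb/h

498.4 lb/h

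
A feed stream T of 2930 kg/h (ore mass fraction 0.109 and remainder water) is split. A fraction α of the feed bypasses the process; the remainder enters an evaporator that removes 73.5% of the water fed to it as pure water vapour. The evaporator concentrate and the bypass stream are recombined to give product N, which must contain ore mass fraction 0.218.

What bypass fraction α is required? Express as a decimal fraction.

All 2930×0.109 = 319.37 kg/h of ore reaches N, so N = 319.37/0.218 = 1465 kg/h and vapour = 1465 kg/h.
The evaporator receives (1−α)·2930 of feed at 0.891 water and removes 0.735 of that water:
0.735×0.891×(1−α)×2930 = 1465
(1−α) = 1465/1918.8 = 0.7635;  α = 0.2365.

0.237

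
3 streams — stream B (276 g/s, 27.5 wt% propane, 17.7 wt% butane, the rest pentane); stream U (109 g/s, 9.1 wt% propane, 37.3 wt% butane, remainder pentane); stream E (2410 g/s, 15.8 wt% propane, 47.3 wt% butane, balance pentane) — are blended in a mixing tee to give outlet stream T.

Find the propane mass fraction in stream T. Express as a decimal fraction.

0.167

Total flow out = 276 + 109 + 2410 = 2795 g/s.
propane in = 276×0.275 + 109×0.091 + 2410×0.158 = 466.6 g/s.
propane mass fraction in T = 466.6/2795 = 0.167.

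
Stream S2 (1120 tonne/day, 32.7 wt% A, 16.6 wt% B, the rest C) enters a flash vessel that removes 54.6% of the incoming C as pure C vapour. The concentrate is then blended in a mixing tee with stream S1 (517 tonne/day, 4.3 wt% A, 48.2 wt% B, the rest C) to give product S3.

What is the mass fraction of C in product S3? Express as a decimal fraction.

Vapour removed = 0.546×0.507×1120 = 310.04 tonne/day; concentrate = 809.96 tonne/day.
C reaching the mixer = 257.8 (from concentrate) + 517×0.475 = 503.37 tonne/day.
Product flow = 809.96 + 517 = 1327 tonne/day; C fraction = 0.379.

0.379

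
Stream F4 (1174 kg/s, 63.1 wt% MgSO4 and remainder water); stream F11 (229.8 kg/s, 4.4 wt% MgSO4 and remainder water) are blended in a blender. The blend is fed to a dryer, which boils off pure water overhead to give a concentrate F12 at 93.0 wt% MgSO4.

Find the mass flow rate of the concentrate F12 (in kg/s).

MgSO4 entering = 1174×0.631 + 229.8×0.044 = 750.91 kg/s.
All MgSO4 reports to F12, so F12 = 750.91/0.930 = 807.42 kg/s.

807.4 kg/s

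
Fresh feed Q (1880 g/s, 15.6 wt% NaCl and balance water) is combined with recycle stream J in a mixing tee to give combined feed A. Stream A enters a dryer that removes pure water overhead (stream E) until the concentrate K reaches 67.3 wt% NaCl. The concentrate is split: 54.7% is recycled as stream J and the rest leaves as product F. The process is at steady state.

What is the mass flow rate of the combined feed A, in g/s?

2406 g/s

Overall NaCl balance (none leaves overhead): NaCl in fresh feed = NaCl in product, i.e. 1880×0.156 = (1−0.547)·K·0.673.
K = 293.28/(0.673×0.453) = 961.99 g/s.
Recycle J = 0.547×961.99 = 526.21 g/s.
Combined feed A = 1880 + 526.21 = 2406.2 g/s.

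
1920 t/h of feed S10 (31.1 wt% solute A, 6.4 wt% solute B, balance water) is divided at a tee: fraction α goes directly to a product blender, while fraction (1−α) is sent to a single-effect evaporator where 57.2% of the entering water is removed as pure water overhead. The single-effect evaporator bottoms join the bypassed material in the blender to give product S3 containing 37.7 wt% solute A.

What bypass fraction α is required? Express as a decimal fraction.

0.510

All 1920×0.311 = 597.12 t/h of solute A reaches S3, so S3 = 597.12/0.377 = 1583.9 t/h and vapour = 336.13 t/h.
The evaporator receives (1−α)·1920 of feed at 0.625 water and removes 0.572 of that water:
0.572×0.625×(1−α)×1920 = 336.13
(1−α) = 336.13/686.4 = 0.4897;  α = 0.5103.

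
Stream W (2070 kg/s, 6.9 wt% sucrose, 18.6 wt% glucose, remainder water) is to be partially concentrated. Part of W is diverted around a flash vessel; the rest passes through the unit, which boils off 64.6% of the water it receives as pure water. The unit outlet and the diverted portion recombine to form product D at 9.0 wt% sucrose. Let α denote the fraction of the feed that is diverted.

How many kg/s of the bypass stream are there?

1066 kg/s

All 2070×0.069 = 142.83 kg/s of sucrose reaches D, so D = 142.83/0.090 = 1587 kg/s and vapour = 483 kg/s.
The evaporator receives (1−α)·2070 of feed at 0.745 water and removes 0.646 of that water:
0.646×0.745×(1−α)×2070 = 483
(1−α) = 483/996.23 = 0.4848;  α = 0.5152.
Bypass flow = 0.5152×2070 = 1066.4 kg/s.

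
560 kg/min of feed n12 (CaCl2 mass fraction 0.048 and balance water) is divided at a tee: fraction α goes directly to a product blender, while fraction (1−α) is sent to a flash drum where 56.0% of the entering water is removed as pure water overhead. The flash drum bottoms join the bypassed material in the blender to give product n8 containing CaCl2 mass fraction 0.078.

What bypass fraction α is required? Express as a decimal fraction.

0.279

All 560×0.048 = 26.88 kg/min of CaCl2 reaches n8, so n8 = 26.88/0.078 = 344.62 kg/min and vapour = 215.38 kg/min.
The evaporator receives (1−α)·560 of feed at 0.952 water and removes 0.560 of that water:
0.560×0.952×(1−α)×560 = 215.38
(1−α) = 215.38/298.55 = 0.7214;  α = 0.2786.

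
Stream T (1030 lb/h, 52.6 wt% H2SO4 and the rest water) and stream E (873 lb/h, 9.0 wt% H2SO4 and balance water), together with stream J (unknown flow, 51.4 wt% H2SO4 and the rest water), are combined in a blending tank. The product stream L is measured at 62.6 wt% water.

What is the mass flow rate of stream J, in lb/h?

Let J be the unknown flow. Total out = 1903 + J.
water balance: 1282.7 + 0.486·J = 0.626·(1903 + J)
(0.486 − 0.626)·J = 0.626×1903 − 1282.7 = -91.372
J = -91.372 / -0.140 = 652.66 lb/h

652.7 lb/h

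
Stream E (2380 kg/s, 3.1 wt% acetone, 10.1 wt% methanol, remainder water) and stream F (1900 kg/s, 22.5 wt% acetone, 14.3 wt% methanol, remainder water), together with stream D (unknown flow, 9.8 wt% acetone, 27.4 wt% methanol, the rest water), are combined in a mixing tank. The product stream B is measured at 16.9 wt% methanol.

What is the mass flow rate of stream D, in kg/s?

Let D be the unknown flow. Total out = 4280 + D.
methanol balance: 512.08 + 0.274·D = 0.169·(4280 + D)
(0.274 − 0.169)·D = 0.169×4280 − 512.08 = 211.24
D = 211.24 / 0.105 = 2011.8 kg/s

2012 kg/s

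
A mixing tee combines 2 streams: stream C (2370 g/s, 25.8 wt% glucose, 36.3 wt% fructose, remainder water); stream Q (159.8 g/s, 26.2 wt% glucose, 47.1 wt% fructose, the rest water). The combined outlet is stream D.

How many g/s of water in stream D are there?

940.9 g/s

water out = water in = 2370×0.379 + 159.8×0.267 = 940.9 g/s.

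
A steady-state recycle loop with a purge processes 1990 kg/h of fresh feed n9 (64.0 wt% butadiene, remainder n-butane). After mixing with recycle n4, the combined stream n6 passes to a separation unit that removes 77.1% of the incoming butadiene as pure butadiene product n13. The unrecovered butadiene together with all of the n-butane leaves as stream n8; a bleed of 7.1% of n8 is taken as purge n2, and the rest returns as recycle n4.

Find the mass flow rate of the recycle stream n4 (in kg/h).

9718 kg/h

n-butane enters only via n9 and leaves only via the purge: 1990×0.360 = 0.071×(n-butane in n8), and the separation unit passes all n-butane, so n-butane in n6 = n-butane in n8 = 10090 kg/h.
butadiene in n6: m_A = 1990×0.640 + (1−0.071)·(1−0.771)·m_A, so m_A = 1273.6/0.7873 = 1617.8 kg/h.
n8 = (1−0.771)×1617.8 + 10090 = 10461 kg/h.
Recycle n4 = (1−0.071)×10461 = 9717.9 kg/h.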